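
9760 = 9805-45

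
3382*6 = 20292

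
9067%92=51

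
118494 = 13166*9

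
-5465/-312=17+161/312 ≈ 17.52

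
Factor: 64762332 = 2^2 * 3^1 * 5396861^1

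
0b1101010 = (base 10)106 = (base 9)127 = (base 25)46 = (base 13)82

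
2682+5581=8263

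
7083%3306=471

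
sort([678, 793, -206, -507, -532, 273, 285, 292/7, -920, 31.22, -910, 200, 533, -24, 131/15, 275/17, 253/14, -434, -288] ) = [-920, -910, -532, -507, -434, -288, -206, -24, 131/15, 275/17, 253/14, 31.22, 292/7, 200, 273, 285, 533, 678, 793] 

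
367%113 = 28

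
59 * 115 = 6785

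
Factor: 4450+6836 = 2^1 * 3^3 * 11^1 * 19^1 = 11286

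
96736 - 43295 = 53441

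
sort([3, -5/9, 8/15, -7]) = [-7, -5/9, 8/15, 3]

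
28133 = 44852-16719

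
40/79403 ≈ 0.000504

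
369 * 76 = 28044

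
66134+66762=132896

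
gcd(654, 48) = 6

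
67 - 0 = 67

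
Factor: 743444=2^2 * 13^1 * 17^1 * 29^2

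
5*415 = 2075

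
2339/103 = 22+73/103 ≈ 22.71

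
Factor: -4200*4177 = -1*2^3*3^1*5^2*7^1*4177^1 = -17543400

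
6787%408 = 259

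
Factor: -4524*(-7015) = 2^2*3^1*5^1*13^1*23^1*29^1*61^1 = 31735860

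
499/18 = 27 + 13/18 ≈ 27.72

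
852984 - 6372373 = -5519389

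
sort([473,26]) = [26,473]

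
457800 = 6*76300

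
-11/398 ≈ -0.0276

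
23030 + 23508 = 46538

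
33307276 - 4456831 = 28850445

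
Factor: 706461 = 3^1 * 7^1 * 33641^1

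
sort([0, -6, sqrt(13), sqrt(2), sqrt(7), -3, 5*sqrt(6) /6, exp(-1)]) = [-6, -3, 0, exp(-1), sqrt(2), 5*sqrt(6) /6, sqrt(7), sqrt(13)]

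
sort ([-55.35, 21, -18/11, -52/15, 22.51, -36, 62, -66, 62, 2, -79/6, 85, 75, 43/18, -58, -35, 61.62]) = [-66, -58, -55.35, -36, -35, -79/6, -52/15, -18/11, 2, 43/18, 21, 22.51, 61.62, 62, 62, 75, 85]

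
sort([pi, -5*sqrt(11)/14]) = [-5*sqrt(11)/14, pi]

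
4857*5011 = 24338427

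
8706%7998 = 708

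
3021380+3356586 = 6377966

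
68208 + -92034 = -23826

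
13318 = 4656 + 8662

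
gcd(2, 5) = 1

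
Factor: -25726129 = -1 * 11^1 * 13^1 * 179903^1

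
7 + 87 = 94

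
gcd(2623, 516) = 43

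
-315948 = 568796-884744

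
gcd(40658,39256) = 1402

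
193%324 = 193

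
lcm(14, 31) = 434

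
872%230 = 182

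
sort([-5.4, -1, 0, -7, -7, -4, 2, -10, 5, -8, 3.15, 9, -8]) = [-10, -8, -8, -7, -7, -5.4, -4, -1, 0, 2, 3.15, 5, 9]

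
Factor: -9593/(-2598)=2^(-1) * 3^(-1) * 53^1 * 181^1 * 433^(-1)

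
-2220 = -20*111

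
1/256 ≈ 0.00391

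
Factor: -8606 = -1*2^1*13^1*331^1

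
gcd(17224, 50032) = 8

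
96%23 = 4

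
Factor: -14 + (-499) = -1 * 3^3 * 19^1 = -513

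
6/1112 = 3/556 ≈ 0.00540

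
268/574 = 134/287 ≈ 0.467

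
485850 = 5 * 97170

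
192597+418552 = 611149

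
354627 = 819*433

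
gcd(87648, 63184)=176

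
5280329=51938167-46657838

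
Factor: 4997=19^1*263^1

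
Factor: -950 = -1*2^1*5^2*19^1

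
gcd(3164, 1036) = 28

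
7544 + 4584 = 12128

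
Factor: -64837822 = -1*2^1*7^1*197^1*23509^1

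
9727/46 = 211 + 21/46 ≈ 211.46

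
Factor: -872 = -1*2^3*109^1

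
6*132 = 792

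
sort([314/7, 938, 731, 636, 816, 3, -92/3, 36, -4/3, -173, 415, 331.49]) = [-173, -92/3, -4/3, 3, 36, 314/7, 331.49, 415, 636, 731, 816, 938]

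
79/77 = 1 + 2/77 ≈ 1.03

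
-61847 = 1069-62916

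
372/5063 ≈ 0.0735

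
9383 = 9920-537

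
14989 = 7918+7071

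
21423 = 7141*3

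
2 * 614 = 1228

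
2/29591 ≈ 0.0000676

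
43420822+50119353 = 93540175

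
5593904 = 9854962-4261058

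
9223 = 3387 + 5836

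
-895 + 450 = -445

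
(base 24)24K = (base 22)2DE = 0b10011110100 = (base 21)2I8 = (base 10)1268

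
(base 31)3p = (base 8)166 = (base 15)7d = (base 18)6a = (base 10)118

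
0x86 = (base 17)7f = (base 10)134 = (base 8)206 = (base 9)158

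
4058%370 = 358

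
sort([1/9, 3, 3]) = [1/9, 3, 3]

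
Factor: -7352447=-1 * 7352447^1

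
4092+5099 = 9191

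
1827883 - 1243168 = 584715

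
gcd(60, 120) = 60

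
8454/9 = 2818/3 ≈ 939.33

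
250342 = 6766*37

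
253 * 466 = 117898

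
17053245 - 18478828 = -1425583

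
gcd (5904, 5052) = 12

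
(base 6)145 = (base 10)65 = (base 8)101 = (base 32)21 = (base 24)2h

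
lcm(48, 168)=336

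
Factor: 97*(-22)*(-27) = 2^1*3^3*11^1*97^1 = 57618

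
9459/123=76+37/41≈76.90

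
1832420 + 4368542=6200962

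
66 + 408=474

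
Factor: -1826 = -1 * 2^1 * 11^1 * 83^1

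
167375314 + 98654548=266029862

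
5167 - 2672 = 2495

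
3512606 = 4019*874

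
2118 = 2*1059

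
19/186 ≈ 0.102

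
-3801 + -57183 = -60984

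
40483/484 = 83 + 311/484 ≈ 83.64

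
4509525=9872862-5363337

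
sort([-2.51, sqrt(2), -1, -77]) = [-77, -2.51, -1, sqrt(2)]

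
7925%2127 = 1544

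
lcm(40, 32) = 160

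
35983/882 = 40 + 703/882 ≈ 40.80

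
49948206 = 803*62202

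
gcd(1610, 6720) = 70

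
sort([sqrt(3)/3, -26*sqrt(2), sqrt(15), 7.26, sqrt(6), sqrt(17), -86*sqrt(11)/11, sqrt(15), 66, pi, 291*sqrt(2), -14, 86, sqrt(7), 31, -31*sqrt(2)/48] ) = [-26*sqrt(2), -86*sqrt(11)/11, -14, -31*sqrt(2)/48, sqrt(3)/3, sqrt(6), sqrt(7), pi, sqrt(15), sqrt(15), sqrt(17), 7.26, 31, 66, 86, 291*sqrt(2)] 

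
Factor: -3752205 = -1 * 3^1 * 5^1 * 250147^1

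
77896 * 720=56085120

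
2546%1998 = 548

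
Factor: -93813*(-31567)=3^1*31271^1*31567^1=2961394971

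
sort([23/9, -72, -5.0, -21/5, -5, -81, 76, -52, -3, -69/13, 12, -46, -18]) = [-81, -72, -52, -46, -18, -69/13, -5.0, -5, -21/5, -3, 23/9, 12, 76]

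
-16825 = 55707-72532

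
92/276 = 1/3 ≈ 0.333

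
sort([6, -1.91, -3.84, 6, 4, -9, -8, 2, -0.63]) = [-9, -8, -3.84, -1.91, -0.63, 2, 4, 6, 6]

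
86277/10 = 8627 + 7/10 = 8627.70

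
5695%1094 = 225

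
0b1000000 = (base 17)3d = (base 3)2101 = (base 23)2i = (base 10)64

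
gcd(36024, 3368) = 8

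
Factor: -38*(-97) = 2^1*19^1*97^1 = 3686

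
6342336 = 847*7488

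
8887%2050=687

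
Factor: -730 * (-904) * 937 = 2^4 * 5^1 * 73^1 * 113^1 * 937^1 = 618345040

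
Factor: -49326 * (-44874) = 2^2 * 3^5 * 277^1 * 8221^1 = 2213454924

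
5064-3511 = 1553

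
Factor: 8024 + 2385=7^1 * 1487^1=10409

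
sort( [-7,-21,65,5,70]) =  [-21,-7,5,65,70]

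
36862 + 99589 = 136451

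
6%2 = 0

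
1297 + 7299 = 8596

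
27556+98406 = 125962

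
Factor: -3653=-1*13^1*281^1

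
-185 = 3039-3224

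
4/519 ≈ 0.00771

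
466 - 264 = 202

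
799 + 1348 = 2147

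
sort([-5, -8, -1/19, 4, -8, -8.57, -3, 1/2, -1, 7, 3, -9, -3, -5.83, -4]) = [-9, -8.57, -8, -8, -5.83, -5, -4, -3, -3, -1, -1/19, 1/2, 3, 4, 7]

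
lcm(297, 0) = 0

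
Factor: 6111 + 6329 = 2^3*5^1*311^1 = 12440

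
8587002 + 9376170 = 17963172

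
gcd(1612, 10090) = 2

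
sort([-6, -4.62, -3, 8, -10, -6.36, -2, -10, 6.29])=[-10, -10, -6.36, -6, -4.62, -3, -2, 6.29, 8]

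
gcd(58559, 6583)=1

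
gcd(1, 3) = 1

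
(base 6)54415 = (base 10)7499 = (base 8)16513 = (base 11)56a8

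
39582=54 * 733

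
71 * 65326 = 4638146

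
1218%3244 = 1218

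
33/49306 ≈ 0.000669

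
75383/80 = 942 + 23/80 ≈ 942.29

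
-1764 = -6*294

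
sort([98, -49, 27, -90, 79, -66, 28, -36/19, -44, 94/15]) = [-90, -66, -49, -44, -36/19, 94/15, 27, 28, 79, 98]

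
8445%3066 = 2313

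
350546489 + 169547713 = 520094202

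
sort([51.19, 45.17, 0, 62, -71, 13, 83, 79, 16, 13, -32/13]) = [-71, -32/13, 0, 13, 13, 16, 45.17, 51.19, 62, 79, 83]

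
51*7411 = 377961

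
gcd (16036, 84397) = 1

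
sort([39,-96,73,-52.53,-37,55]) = [-96,-52.53,-37,39,55,73]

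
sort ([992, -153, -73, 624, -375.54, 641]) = [-375.54, -153, -73, 624, 641, 992]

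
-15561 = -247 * 63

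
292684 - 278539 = 14145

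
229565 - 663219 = -433654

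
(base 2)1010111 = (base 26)39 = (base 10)87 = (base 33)2l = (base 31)2p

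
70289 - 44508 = 25781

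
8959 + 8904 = 17863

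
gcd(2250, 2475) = 225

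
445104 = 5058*88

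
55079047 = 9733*5659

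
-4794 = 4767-9561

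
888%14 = 6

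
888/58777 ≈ 0.0151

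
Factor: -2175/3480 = -1 * 2^(-3) * 5^1 = -5/8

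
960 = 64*15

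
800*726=580800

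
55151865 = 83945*657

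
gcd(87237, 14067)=27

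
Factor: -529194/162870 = -1*5^(-1)*61^(-1)*991^1 = -991/305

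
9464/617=15 + 209/617 ≈ 15.34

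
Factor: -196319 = -1*47^1*4177^1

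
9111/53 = 171 + 48/53 ≈ 171.91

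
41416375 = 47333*875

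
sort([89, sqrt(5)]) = [sqrt(5), 89]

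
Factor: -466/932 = -1*2^(-1) = -1/2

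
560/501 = 1 + 59/501 ≈ 1.12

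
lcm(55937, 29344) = 1789984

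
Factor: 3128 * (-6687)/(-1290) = 2^2 * 3^1 * 5^(-1) * 17^1 * 23^1 * 43^(-1) * 743^1 = 3486156/215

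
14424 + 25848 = 40272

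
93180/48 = 1941 + 1/4 = 1941.25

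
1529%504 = 17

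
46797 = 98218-51421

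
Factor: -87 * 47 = -1 * 3^1 * 29^1 * 47^1 = -4089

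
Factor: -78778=-1 * 2^1 * 7^1 * 17^1 * 331^1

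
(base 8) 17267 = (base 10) 7863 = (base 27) al6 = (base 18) 164f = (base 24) dff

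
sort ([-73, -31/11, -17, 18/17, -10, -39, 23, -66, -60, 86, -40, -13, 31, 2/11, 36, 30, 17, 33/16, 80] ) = [-73, -66, -60, -40, -39, -17, -13, -10, -31/11, 2/11, 18/17, 33/16, 17, 23, 30, 31, 36, 80, 86] 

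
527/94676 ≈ 0.00557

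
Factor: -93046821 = -1*3^1*7^1*4430801^1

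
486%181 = 124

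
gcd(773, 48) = 1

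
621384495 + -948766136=-327381641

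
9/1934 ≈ 0.00465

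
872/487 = 1 + 385/487 ≈ 1.79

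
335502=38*8829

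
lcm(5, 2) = 10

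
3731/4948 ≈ 0.754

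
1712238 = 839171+873067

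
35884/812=8971/203 ≈ 44.19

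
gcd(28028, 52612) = 28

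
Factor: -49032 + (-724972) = -1*2^2*7^2*11^1*359^1 = -774004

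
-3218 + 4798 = 1580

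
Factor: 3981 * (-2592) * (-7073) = 2^5 * 3^5 * 11^1 * 643^1 * 1327^1 = 72984532896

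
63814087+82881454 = 146695541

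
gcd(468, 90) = 18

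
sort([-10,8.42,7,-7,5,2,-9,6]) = [-10,-9,-7,2,5,6,7,8.42]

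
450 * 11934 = 5370300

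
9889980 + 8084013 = 17973993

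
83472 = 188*444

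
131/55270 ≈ 0.00237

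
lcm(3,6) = 6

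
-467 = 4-471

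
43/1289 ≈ 0.0334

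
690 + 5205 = 5895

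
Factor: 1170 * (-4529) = -1 * 2^1 * 3^2 * 5^1 * 7^1 * 13^1 * 647^1 = -5298930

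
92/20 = 4+3/5 = 4.60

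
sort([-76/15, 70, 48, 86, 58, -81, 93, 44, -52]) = [-81, -52, -76/15, 44, 48, 58, 70, 86, 93]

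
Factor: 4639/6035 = 5^ (-1) * 17^ (-1) * 71^ (-1) * 4639^1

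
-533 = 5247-5780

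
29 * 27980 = 811420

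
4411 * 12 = 52932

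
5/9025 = 1/1805 ≈ 0.000554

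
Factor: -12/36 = -1 * 3^(-1) = -1/3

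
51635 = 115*449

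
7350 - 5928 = 1422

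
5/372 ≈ 0.0134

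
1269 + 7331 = 8600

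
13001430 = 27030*481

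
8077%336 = 13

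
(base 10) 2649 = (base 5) 41044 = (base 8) 5131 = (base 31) 2ne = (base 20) 6c9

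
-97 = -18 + -79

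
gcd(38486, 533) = 1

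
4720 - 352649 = -347929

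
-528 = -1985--1457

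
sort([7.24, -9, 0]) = [-9, 0, 7.24]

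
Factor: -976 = -1*2^4*61^1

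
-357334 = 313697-671031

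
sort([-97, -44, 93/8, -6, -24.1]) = [-97, -44, -24.1, -6, 93/8]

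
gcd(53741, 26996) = 1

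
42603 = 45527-2924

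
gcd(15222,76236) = 6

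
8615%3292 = 2031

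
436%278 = 158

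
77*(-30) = -2310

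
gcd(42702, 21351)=21351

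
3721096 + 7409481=11130577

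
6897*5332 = 36774804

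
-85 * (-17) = 1445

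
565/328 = 1 + 237/328 ≈ 1.72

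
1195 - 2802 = -1607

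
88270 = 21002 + 67268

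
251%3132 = 251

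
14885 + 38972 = 53857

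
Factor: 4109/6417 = 3^(-2) * 7^1 * 23^(-1) * 31^(-1) * 587^1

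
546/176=3 + 9/88 ≈ 3.10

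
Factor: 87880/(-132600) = -1 * 3^(-1) * 5^(-1) * 13^2 * 17^(-1) = -169/255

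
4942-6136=-1194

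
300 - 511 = -211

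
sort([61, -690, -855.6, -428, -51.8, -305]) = [-855.6, -690, -428, -305, -51.8, 61]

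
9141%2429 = 1854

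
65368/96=8171/12 ≈ 680.92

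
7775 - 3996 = 3779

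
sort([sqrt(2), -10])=[-10, sqrt(2)]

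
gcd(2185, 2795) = 5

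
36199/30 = 1206 + 19/30 ≈ 1206.63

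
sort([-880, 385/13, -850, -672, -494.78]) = [-880, -850, -672, -494.78, 385/13]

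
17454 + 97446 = 114900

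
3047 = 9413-6366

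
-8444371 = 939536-9383907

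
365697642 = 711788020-346090378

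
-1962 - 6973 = -8935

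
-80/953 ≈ -0.0839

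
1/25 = 0.04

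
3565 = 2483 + 1082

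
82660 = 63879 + 18781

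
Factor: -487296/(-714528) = 2^2*3^1*47^1*827^(-1) = 564/827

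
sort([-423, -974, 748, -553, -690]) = [-974, -690, -553, -423, 748]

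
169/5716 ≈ 0.0296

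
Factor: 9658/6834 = 3^(-1) * 11^1 * 17^(-1) * 67^(-1) * 439^1 = 4829/3417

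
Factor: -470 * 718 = -1 * 2^2 * 5^1 * 47^1 * 359^1 = -337460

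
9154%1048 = 770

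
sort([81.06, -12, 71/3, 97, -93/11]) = [-12, -93/11, 71/3, 81.06, 97]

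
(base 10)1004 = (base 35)so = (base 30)13e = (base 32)vc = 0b1111101100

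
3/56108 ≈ 0.0000535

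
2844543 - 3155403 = -310860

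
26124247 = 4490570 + 21633677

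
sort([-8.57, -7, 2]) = [-8.57, -7, 2]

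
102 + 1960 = 2062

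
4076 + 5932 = 10008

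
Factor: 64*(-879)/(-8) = 2^3*3^1*293^1 = 7032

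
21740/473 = 45 + 455/473 ≈ 45.96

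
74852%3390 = 272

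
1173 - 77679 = -76506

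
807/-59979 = -269/19993 ≈ -0.0135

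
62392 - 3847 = 58545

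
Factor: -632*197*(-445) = 2^3*5^1*79^1*89^1*197^1 = 55404280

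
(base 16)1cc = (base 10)460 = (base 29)fp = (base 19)154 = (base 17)1a1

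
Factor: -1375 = -1 * 5^3 * 11^1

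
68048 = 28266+39782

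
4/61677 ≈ 0.0000649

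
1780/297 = 5 + 295/297 ≈ 5.99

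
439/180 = 2 + 79/180 ≈ 2.44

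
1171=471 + 700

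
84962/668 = 42481/334 ≈ 127.19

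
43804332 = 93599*468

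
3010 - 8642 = -5632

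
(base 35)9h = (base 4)11030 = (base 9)408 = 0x14c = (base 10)332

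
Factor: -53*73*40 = -1*2^3*5^1*53^1*73^1 = -154760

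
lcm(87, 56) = 4872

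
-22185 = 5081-27266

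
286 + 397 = 683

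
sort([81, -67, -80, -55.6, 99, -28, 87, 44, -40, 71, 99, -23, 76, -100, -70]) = [-100, -80, -70, -67, -55.6, -40, -28, -23, 44, 71, 76, 81, 87, 99, 99]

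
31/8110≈0.00382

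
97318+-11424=85894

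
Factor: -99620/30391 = -1*2^2*5^1*17^1*293^1*30391^(-1)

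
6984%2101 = 681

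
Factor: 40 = 2^3*5^1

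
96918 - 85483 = 11435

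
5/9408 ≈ 0.000531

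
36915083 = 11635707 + 25279376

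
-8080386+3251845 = -4828541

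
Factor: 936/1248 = 2^(-2)*3^1 = 3/4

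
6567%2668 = 1231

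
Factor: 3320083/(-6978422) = -1*2^(-1)*11^(-1)*13^1*17^1*37^(-1)*83^1*181^1*8573^(-1)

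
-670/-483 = 1 + 187/483 ≈ 1.39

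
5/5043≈0.000991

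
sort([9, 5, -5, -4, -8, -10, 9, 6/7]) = [-10, -8, -5, -4, 6/7, 5, 9, 9]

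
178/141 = 1 + 37/141≈1.26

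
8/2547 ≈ 0.00314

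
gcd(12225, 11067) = 3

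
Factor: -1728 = -1*2^6*3^3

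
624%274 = 76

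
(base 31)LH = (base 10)668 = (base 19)1G3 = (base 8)1234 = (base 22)188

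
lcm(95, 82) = 7790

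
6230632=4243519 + 1987113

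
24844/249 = 99 + 193/249≈99.78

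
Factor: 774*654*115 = 2^2*3^3*5^1*23^1*43^1*109^1 = 58212540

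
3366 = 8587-5221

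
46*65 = 2990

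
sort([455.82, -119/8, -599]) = [-599, -119/8, 455.82]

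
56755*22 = 1248610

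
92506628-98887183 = -6380555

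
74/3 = 24+2/3 ≈ 24.67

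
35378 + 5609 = 40987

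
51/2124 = 17/708 ≈ 0.0240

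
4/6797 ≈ 0.000588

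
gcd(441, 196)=49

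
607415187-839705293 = -232290106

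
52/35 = 1 + 17/35 ≈ 1.49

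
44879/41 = 1094 + 25/41 ≈ 1094.61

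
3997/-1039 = -3-880/1039 ≈ -3.85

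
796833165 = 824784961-27951796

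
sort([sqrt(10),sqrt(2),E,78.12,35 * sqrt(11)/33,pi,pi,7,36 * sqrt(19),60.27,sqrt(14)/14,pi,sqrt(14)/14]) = [sqrt(14)/14,sqrt(14)/14,sqrt(2),E,pi,pi,pi,sqrt(10),35 * sqrt(11)/33,7,60.27,78.12,36 * sqrt(19)]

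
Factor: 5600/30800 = 2^1*11^ (-1) = 2/11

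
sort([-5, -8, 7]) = [-8, -5, 7]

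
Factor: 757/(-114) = -1*2^(-1)*3^(-1)*19^(-1)*757^1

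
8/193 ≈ 0.0415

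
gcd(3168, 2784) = 96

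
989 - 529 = 460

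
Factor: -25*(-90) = 2^1*3^2*5^3 = 2250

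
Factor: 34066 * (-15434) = -1 * 2^2 * 7717^1 * 17033^1 = -525774644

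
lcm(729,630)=51030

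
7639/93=82 + 13/93 ≈ 82.14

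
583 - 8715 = -8132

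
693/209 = 63/19 ≈ 3.32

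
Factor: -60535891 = -1 * 13^1 * 4656607^1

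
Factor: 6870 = 2^1 * 3^1 * 5^1 * 229^1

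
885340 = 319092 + 566248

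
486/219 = 162/73 ≈ 2.22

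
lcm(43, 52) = 2236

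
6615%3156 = 303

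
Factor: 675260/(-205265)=-1*2^2*19^1*61^(-1)*673^(-1)*1777^1=-135052/41053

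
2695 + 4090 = 6785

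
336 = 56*6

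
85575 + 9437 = 95012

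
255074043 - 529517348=-274443305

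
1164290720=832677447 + 331613273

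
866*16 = 13856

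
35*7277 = 254695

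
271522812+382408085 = 653930897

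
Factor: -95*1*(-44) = 2^2*5^1*11^1*19^1 = 4180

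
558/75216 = 93/12536 ≈ 0.00742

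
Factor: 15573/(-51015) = -1 * 5^(-1) * 19^(-1) * 29^1 = -29/95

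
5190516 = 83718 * 62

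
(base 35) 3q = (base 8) 203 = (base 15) 8b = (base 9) 155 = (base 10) 131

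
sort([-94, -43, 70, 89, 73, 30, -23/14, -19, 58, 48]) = [-94, -43, -19, -23/14, 30, 48, 58, 70, 73, 89]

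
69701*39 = 2718339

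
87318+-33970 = 53348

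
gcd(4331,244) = 61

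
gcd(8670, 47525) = 5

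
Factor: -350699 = -1 * 350699^1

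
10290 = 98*105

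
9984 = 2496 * 4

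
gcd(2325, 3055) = 5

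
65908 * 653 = 43037924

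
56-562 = -506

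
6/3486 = 1/581 ≈ 0.00172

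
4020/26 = 2010/13 ≈ 154.62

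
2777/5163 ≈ 0.538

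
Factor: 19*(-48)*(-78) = 2^5*3^2*13^1*19^1 = 71136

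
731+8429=9160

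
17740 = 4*4435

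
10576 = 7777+2799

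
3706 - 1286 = 2420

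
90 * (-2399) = -215910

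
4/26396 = 1/6599 ≈ 0.000152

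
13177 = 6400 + 6777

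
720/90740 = 36/4537 ≈ 0.00793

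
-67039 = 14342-81381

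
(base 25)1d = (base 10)38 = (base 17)24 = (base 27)1b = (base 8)46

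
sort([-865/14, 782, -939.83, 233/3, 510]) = [-939.83, -865/14, 233/3, 510, 782]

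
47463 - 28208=19255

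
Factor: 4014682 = 2^1*7^1*286763^1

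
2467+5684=8151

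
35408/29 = 1220+28/29 ≈ 1220.97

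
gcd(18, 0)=18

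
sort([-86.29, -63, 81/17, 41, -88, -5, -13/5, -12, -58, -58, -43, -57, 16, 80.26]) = [-88, -86.29, -63, -58, -58, -57, -43, -12, -5, -13/5, 81/17, 16, 41, 80.26]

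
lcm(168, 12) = 168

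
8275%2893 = 2489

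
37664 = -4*(-9416)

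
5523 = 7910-2387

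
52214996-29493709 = 22721287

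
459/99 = 51/11 ≈ 4.64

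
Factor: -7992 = -1 * 2^3 * 3^3 * 37^1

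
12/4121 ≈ 0.00291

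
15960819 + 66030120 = 81990939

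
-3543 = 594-4137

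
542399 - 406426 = 135973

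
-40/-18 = 20/9 ≈ 2.22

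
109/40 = 2 + 29/40 ≈ 2.73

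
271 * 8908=2414068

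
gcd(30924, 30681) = 9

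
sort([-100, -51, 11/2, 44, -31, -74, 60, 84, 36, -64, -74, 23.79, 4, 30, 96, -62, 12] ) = [-100, -74, -74, -64, -62, -51, -31, 4, 11/2, 12, 23.79, 30, 36, 44, 60, 84, 96] 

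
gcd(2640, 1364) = 44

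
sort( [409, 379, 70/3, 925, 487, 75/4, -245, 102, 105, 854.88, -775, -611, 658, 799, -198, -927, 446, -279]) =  [-927, -775, -611, -279, -245, -198, 75/4, 70/3, 102, 105, 379, 409, 446, 487, 658, 799, 854.88, 925]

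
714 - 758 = -44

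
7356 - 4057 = 3299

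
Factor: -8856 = -1*2^3*3^3*41^1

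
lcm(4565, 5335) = 442805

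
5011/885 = 5+586/885 ≈ 5.66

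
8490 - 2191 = 6299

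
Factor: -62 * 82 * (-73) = 2^2 * 31^1 * 41^1 * 73^1 = 371132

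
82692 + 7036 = 89728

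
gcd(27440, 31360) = 3920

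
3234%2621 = 613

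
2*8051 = 16102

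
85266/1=85266=85266.00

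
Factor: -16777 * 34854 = -1 * 2^1 * 3^1 * 19^1 * 37^1 * 157^1 * 883^1 = -584745558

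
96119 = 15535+80584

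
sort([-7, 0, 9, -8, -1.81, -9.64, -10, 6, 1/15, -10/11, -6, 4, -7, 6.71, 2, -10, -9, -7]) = [-10, -10, -9.64, -9, -8, -7, -7, -7, -6, -1.81, -10/11, 0, 1/15, 2, 4, 6, 6.71, 9]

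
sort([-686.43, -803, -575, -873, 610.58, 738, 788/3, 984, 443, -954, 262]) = [-954, -873, -803, -686.43, -575, 262, 788/3, 443, 610.58, 738, 984]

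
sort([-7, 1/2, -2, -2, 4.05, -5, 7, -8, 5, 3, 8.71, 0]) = [-8, -7, -5, -2, -2, 0, 1/2, 3, 4.05, 5, 7, 8.71]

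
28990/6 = 4831+2/3≈4831.67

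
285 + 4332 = 4617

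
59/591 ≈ 0.0998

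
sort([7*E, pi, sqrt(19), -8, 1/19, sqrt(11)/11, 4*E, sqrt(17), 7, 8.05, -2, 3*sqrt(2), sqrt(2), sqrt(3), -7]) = [-8, -7, -2, 1/19, sqrt(11)/11, sqrt(2), sqrt(3), pi, sqrt(17), 3*sqrt(2), sqrt(19), 7, 8.05, 4*E, 7*E]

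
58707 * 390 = 22895730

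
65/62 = 1 + 3/62 ≈ 1.05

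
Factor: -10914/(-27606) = 17^1*43^(-1) = 17/43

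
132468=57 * 2324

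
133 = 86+47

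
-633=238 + -871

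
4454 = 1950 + 2504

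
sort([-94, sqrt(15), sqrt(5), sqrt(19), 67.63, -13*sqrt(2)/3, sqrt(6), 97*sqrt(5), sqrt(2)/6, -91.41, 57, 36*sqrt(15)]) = [-94, -91.41, -13*sqrt(2)/3, sqrt(2)/6, sqrt(5), sqrt(6), sqrt(15), sqrt(19), 57, 67.63, 36*sqrt(15), 97*sqrt(5)]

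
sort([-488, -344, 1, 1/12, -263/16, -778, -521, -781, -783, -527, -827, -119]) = [-827, -783, -781, -778, -527, -521, -488, -344, -119, -263/16, 1/12, 1]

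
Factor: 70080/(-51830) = -1*2^5*3^1*71^(-1) = -96/71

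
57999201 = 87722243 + -29723042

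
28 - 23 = 5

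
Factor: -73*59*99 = -1*3^2*11^1*59^1*73^1 = -426393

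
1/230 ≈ 0.00435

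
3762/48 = 627/8 ≈ 78.38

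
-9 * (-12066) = 108594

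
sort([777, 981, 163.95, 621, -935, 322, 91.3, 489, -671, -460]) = [-935, -671, -460, 91.3, 163.95, 322, 489, 621, 777, 981]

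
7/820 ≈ 0.00854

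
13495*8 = 107960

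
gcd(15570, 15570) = 15570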